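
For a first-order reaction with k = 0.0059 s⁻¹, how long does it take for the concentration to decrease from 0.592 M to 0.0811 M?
336.92 s

From ln[A] = ln[A]₀ - k·t: t = ln([A]₀/[A])/k = ln(0.592/0.0811)/0.0059 = ln(7.2996)/0.0059 = 1.9878/0.0059 = 336.92 s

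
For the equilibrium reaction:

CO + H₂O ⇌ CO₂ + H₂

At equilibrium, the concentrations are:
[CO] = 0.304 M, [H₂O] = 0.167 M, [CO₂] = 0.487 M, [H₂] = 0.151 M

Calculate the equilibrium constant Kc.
K_c = 1.4485

Kc = ([CO₂] × [H₂]) / ([CO] × [H₂O])
   = ((0.487)·(0.151)) / ((0.304)·(0.167))
   = 0.073537 / 0.050768 = 1.4485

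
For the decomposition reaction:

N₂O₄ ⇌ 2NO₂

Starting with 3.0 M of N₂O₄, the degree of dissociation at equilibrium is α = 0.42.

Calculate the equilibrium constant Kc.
K_c = 3.6497

x = α·[A]₀ = 0.42 × 3.0 = 1.26 M dissociated.
At eq: [N₂O₄] = 3.0 − 1.26 = 1.74 M; [NO₂] = 2x = 2.52 M.
Kc = [NO₂]²/[N₂O₄] = (2.52)²/1.74 = 3.65.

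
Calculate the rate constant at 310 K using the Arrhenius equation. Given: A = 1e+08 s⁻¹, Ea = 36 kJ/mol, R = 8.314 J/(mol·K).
8.59e+01 s⁻¹

k = A·exp(-Ea/(R·T)) = 1e+08·exp(-36000/(8.314·310)) = 1e+08·exp(-13.9679) = 1e+08·8.5866e-07 = 8.59e+01 s⁻¹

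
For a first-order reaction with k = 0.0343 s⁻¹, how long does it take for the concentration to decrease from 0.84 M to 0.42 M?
20.21 s

From ln[A] = ln[A]₀ - k·t: t = ln([A]₀/[A])/k = ln(0.84/0.42)/0.0343 = ln(2.0000)/0.0343 = 0.6931/0.0343 = 20.21 s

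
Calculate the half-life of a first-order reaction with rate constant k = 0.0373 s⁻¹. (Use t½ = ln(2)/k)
18.58 s

t½ = ln(2)/k = 0.6931/0.0373 = 18.58 s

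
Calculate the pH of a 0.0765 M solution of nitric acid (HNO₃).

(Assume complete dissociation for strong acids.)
pH = 1.12

[H⁺] = 0.0765 M for strong acid. pH = -log[H⁺] = -log(0.0765)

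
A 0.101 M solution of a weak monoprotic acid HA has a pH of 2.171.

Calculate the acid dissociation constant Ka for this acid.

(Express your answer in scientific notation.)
K_a = 4.83e-04

[H⁺] = 10^(−pH) = 10^(−2.171) = 6.745e-03 M. For HA ⇌ H⁺ + A⁻, Ka = x²/(C − x) = (6.745e-03)²/(0.101 − 6.745e-03) = 4.83e-04.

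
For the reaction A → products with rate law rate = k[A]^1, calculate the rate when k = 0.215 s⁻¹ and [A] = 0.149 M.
0.03204 M/s

rate = k·[A]^1 = 0.215·(0.149)^1 = 0.215·0.149 = 0.03204 M/s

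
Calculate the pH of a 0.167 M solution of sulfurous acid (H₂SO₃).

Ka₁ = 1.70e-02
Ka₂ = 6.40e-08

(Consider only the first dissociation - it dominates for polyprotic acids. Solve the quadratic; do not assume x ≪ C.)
pH = 1.34

x² + Ka₁·x − Ka₁·C = 0 with Ka₁ = 1.70e-02, C = 0.167.
x = (−Ka₁ + √(Ka₁² + 4·Ka₁·C))/2 = 4.5456e-02 M, so pH = 1.34.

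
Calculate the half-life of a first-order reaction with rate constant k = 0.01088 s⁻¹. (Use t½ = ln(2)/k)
63.71 s

t½ = ln(2)/k = 0.6931/0.01088 = 63.71 s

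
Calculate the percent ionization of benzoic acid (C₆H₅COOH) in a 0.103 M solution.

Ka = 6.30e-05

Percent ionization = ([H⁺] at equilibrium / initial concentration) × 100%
Percent ionization = 2.44%

Let x = [H⁺]. Ka = x²/(C - x) ⇒ x² + (6.30e-05)x - (6.30e-05)(0.103) = 0. x = 2.5160e-03. Percent = (2.5160e-03/0.103) × 100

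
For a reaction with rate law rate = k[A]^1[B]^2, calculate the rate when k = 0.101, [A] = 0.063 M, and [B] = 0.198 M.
0.0002495 M/s

rate = k·[A]^1·[B]^2 = 0.101·(0.063)^1·(0.198)^2 = 0.101·0.063·0.039204 = 0.0002495 M/s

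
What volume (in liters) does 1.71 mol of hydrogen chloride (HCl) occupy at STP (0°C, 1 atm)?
At STP, 1 mol of gas occupies 22.4 L
Volume = 1.71 mol × 22.4 L/mol = 38.30 L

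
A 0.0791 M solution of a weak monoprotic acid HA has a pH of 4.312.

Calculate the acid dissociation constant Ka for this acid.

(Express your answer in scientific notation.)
K_a = 3.01e-08

[H⁺] = 10^(−pH) = 10^(−4.312) = 4.875e-05 M. For HA ⇌ H⁺ + A⁻, Ka = x²/(C − x) = (4.875e-05)²/(0.0791 − 4.875e-05) = 3.01e-08.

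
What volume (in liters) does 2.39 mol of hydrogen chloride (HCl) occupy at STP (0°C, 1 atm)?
At STP, 1 mol of gas occupies 22.4 L
Volume = 2.39 mol × 22.4 L/mol = 53.54 L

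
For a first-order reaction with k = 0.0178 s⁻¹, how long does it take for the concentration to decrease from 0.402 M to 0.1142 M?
70.70 s

From ln[A] = ln[A]₀ - k·t: t = ln([A]₀/[A])/k = ln(0.402/0.1142)/0.0178 = ln(3.5201)/0.0178 = 1.2585/0.0178 = 70.70 s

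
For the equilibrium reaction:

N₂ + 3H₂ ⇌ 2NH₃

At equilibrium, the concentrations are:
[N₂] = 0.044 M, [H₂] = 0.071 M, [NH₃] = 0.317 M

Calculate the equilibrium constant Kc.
K_c = 6.38e+03

Kc = ([NH₃]^2) / ([N₂] × [H₂]^3)
   = ((0.317)^2) / ((0.044)·(0.071)^3)
   = 0.10049 / 1.5748e-05 = 6.38e+03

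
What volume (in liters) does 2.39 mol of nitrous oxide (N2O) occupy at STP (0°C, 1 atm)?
At STP, 1 mol of gas occupies 22.4 L
Volume = 2.39 mol × 22.4 L/mol = 53.54 L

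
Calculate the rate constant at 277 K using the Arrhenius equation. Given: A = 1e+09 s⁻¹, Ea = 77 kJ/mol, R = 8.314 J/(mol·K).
3.02e-06 s⁻¹

k = A·exp(-Ea/(R·T)) = 1e+09·exp(-77000/(8.314·277)) = 1e+09·exp(-33.4350) = 1e+09·3.0156e-15 = 3.02e-06 s⁻¹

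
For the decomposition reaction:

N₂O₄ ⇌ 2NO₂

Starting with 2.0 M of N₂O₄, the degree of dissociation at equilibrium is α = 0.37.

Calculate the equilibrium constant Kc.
K_c = 1.7384

x = α·[A]₀ = 0.37 × 2.0 = 0.74 M dissociated.
At eq: [N₂O₄] = 2.0 − 0.74 = 1.26 M; [NO₂] = 2x = 1.48 M.
Kc = [NO₂]²/[N₂O₄] = (1.48)²/1.26 = 1.738.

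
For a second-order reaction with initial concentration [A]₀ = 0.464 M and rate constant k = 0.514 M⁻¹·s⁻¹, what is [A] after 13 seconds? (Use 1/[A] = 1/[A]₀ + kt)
0.1132 M

1/[A] = 1/[A]₀ + k·t = 1/0.464 + (0.514)·(13) = 2.1552 + 6.6820 = 8.8372
[A] = 1/8.8372 = 0.1132 M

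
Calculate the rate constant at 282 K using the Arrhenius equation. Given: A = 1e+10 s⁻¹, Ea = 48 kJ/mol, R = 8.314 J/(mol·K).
1.28e+01 s⁻¹

k = A·exp(-Ea/(R·T)) = 1e+10·exp(-48000/(8.314·282)) = 1e+10·exp(-20.4730) = 1e+10·1.2843e-09 = 1.28e+01 s⁻¹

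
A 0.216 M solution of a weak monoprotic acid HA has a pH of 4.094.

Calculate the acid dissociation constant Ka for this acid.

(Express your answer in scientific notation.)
K_a = 3.00e-08

[H⁺] = 10^(−pH) = 10^(−4.094) = 8.054e-05 M. For HA ⇌ H⁺ + A⁻, Ka = x²/(C − x) = (8.054e-05)²/(0.216 − 8.054e-05) = 3.00e-08.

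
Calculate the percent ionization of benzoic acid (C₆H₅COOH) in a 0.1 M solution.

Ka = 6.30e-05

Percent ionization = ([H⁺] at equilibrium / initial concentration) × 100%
Percent ionization = 2.48%

Let x = [H⁺]. Ka = x²/(C - x) ⇒ x² + (6.30e-05)x - (6.30e-05)(0.1) = 0. x = 2.4787e-03. Percent = (2.4787e-03/0.1) × 100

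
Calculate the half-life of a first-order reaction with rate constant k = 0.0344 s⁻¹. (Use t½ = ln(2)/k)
20.15 s

t½ = ln(2)/k = 0.6931/0.0344 = 20.15 s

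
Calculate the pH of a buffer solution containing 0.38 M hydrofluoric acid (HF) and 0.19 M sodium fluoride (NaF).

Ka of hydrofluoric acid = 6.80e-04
pH = 2.87

pKa = -log(6.80e-04) = 3.17. pH = pKa + log([A⁻]/[HA]) = 3.17 + log(0.19/0.38)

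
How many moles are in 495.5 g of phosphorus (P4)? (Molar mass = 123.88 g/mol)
Moles = 495.5 g ÷ 123.88 g/mol = 4 mol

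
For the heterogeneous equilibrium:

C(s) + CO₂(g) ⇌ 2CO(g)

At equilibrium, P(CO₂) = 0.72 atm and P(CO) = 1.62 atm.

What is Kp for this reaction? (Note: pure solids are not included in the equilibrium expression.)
K_p = 3.645

Solid C is excluded.
Kp = P(CO)²/P(CO₂) = (1.62)²/0.72 = 2.624/0.72 = 3.645.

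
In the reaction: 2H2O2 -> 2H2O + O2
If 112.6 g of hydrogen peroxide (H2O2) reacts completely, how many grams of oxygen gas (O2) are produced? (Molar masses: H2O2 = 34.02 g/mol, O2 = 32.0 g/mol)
Moles of H2O2 = 112.6 g ÷ 34.02 g/mol = 3.30982 mol
Mole ratio: 1 mol O2 / 2 mol H2O2
Moles of O2 = 3.30982 × (1/2) = 1.65491 mol
Mass of O2 = 1.65491 mol × 32.0 g/mol = 52.96 g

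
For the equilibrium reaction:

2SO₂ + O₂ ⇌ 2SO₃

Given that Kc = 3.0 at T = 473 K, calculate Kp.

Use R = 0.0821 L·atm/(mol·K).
K_p = 0.0773

Δn = (moles gaseous products) − (moles gaseous reactants) = -1
T = 473 K; RT = 0.0821 × 473 = 38.8333
Kp = Kc·(RT)^Δn = 3.0 × (38.8333)^-1 = 3.0 × 0.0257511 = 0.0773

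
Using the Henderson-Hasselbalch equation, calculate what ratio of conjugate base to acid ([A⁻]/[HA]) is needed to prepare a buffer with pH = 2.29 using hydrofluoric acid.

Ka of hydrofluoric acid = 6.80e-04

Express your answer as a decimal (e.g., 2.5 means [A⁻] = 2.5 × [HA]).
[A⁻]/[HA] = 0.133

pKa = −log(6.80e-04) = 3.1675. pH = pKa + log([A⁻]/[HA]). 2.29 = 3.1675 + log(ratio). log(ratio) = 2.29 − 3.1675 = -0.8775. ratio = 10^(-0.8775) = 0.133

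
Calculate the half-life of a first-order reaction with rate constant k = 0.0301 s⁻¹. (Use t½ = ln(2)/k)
23.03 s

t½ = ln(2)/k = 0.6931/0.0301 = 23.03 s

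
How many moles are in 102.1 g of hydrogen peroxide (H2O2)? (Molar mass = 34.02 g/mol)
Moles = 102.1 g ÷ 34.02 g/mol = 3.001 mol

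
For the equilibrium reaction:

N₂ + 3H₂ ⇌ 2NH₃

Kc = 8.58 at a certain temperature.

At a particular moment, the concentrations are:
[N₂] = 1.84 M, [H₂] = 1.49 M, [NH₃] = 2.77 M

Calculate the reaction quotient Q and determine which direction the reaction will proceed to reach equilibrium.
Q = 1.261, Q < K, reaction proceeds forward (toward products)

Q = ([NH₃]^2) / ([N₂] × [H₂]^3)
  = ((2.77)^2) / ((1.84)·(1.49)^3) = 7.6729/6.0866 = 1.261
Since Q = 1.261 < Kc = 8.58, the reaction proceeds forward (toward products) to reach equilibrium.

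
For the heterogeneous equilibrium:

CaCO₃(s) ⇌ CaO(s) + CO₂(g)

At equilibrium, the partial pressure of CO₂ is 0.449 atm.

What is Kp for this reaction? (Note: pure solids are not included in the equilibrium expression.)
K_p = 0.449

Solids (CaCO₃, CaO) have activity 1 and are excluded.
Kp = P(CO₂) = 0.449.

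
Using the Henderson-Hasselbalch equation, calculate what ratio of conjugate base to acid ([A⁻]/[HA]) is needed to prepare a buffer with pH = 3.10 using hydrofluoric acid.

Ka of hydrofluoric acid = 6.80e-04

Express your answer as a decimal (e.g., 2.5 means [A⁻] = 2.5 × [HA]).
[A⁻]/[HA] = 0.856

pKa = −log(6.80e-04) = 3.1675. pH = pKa + log([A⁻]/[HA]). 3.10 = 3.1675 + log(ratio). log(ratio) = 3.10 − 3.1675 = -0.0675. ratio = 10^(-0.0675) = 0.856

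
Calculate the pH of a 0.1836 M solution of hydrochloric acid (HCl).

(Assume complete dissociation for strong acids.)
pH = 0.74

[H⁺] = 0.1836 M for strong acid. pH = -log[H⁺] = -log(0.1836)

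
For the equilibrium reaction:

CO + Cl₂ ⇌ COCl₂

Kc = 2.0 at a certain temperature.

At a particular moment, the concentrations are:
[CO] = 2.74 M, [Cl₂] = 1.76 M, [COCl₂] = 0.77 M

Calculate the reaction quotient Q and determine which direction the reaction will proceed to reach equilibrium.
Q = 0.160, Q < K, reaction proceeds forward (toward products)

Q = ([COCl₂]) / ([CO] × [Cl₂])
  = ((0.77)) / ((2.74)·(1.76)) = 0.77/4.8224 = 0.1597
Since Q = 0.1597 < Kc = 2.0, the reaction proceeds forward (toward products) to reach equilibrium.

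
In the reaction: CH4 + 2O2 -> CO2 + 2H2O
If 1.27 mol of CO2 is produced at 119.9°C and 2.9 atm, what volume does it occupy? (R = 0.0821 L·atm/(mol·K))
T = 119.9°C + 273.15 = 393.05 K
V = nRT/P = (1.27 × 0.0821 × 393.05) / 2.9
V = 14.13 L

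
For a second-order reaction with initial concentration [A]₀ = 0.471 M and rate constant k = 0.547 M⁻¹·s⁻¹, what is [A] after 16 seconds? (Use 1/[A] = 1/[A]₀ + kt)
0.0920 M

1/[A] = 1/[A]₀ + k·t = 1/0.471 + (0.547)·(16) = 2.1231 + 8.7520 = 10.8751
[A] = 1/10.8751 = 0.0920 M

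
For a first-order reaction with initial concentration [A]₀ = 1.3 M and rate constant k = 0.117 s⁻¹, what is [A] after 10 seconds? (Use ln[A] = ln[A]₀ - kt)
0.4035 M

ln[A] = ln[A]₀ - k·t = ln(1.3) - (0.117)·(10) = 0.2624 - 1.1700 = -0.9076
[A] = e^(-0.9076) = 0.4035 M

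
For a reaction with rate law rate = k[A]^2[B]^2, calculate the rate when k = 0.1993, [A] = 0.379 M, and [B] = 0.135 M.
0.0005217 M/s

rate = k·[A]^2·[B]^2 = 0.1993·(0.379)^2·(0.135)^2 = 0.1993·0.143641·0.018225 = 0.0005217 M/s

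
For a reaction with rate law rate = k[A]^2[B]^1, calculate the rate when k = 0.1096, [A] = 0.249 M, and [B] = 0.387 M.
0.00263 M/s

rate = k·[A]^2·[B]^1 = 0.1096·(0.249)^2·(0.387)^1 = 0.1096·0.062001·0.387 = 0.00263 M/s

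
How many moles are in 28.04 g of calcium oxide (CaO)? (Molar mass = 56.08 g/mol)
Moles = 28.04 g ÷ 56.08 g/mol = 0.5 mol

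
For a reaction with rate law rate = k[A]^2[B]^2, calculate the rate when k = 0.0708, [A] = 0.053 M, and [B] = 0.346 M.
2.381e-05 M/s

rate = k·[A]^2·[B]^2 = 0.0708·(0.053)^2·(0.346)^2 = 0.0708·0.002809·0.119716 = 2.381e-05 M/s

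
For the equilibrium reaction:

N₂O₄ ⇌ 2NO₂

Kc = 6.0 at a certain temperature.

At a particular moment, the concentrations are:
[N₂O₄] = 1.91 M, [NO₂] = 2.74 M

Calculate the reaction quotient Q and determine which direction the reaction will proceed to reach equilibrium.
Q = 3.931, Q < K, reaction proceeds forward (toward products)

Q = ([NO₂]^2) / ([N₂O₄])
  = ((2.74)^2) / ((1.91)) = 7.5076/1.91 = 3.931
Since Q = 3.931 < Kc = 6.0, the reaction proceeds forward (toward products) to reach equilibrium.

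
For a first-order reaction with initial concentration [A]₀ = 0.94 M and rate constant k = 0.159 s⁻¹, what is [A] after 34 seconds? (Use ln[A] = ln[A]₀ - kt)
0.0042 M

ln[A] = ln[A]₀ - k·t = ln(0.94) - (0.159)·(34) = -0.0619 - 5.4060 = -5.4679
[A] = e^(-5.4679) = 0.0042 M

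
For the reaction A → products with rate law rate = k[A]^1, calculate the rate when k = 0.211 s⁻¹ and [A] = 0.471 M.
0.09938 M/s

rate = k·[A]^1 = 0.211·(0.471)^1 = 0.211·0.471 = 0.09938 M/s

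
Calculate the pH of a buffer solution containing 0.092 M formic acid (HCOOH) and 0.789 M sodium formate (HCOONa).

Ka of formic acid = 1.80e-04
pH = 4.68

pKa = -log(1.80e-04) = 3.74. pH = pKa + log([A⁻]/[HA]) = 3.74 + log(0.789/0.092)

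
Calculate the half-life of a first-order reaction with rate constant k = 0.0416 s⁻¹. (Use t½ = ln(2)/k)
16.66 s

t½ = ln(2)/k = 0.6931/0.0416 = 16.66 s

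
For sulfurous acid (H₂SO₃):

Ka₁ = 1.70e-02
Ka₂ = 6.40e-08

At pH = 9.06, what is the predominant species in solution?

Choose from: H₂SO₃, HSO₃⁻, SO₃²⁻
SO₃²⁻

pKa1 = 1.77, pKa2 = 7.19. Each pKa is the crossover between adjacent species; pH = 9.06 lies in the region where SO₃²⁻ predominates.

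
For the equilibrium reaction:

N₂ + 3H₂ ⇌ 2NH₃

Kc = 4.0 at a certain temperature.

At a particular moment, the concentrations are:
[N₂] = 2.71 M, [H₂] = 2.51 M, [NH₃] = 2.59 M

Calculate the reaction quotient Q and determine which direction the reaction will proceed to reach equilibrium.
Q = 0.157, Q < K, reaction proceeds forward (toward products)

Q = ([NH₃]^2) / ([N₂] × [H₂]^3)
  = ((2.59)^2) / ((2.71)·(2.51)^3) = 6.7081/42.854 = 0.1565
Since Q = 0.1565 < Kc = 4.0, the reaction proceeds forward (toward products) to reach equilibrium.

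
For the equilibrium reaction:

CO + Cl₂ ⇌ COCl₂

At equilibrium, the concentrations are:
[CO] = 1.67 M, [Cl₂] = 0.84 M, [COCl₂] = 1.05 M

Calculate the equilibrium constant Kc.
K_c = 0.7485

Kc = ([COCl₂]) / ([CO] × [Cl₂])
   = ((1.05)) / ((1.67)·(0.84))
   = 1.05 / 1.4028 = 0.7485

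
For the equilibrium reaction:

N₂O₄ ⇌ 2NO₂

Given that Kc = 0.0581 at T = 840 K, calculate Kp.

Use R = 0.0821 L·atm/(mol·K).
K_p = 4.0068

Δn = (moles gaseous products) − (moles gaseous reactants) = 1
T = 840 K; RT = 0.0821 × 840 = 68.964
Kp = Kc·(RT)^Δn = 0.0581 × (68.964)^1 = 0.0581 × 68.964 = 4.0068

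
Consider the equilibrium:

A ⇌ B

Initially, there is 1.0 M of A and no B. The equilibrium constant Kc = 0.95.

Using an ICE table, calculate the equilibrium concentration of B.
[B] = 0.487 M

ICE: [A] = 1.0 − x, [B] = x.
Kc = x/(1.0 − x) = 0.95 ⇒ x = 0.95·1.0/(1 + 0.95) = 0.95/1.95 = 0.4872.
[B] = x = 0.487 M.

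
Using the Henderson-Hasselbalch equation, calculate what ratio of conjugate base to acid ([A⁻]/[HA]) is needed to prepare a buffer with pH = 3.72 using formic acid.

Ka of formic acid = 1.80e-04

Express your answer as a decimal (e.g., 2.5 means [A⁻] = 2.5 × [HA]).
[A⁻]/[HA] = 0.945

pKa = −log(1.80e-04) = 3.7447. pH = pKa + log([A⁻]/[HA]). 3.72 = 3.7447 + log(ratio). log(ratio) = 3.72 − 3.7447 = -0.0247. ratio = 10^(-0.0247) = 0.945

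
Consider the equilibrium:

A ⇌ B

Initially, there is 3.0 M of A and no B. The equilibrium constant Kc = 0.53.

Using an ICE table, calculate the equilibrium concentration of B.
[B] = 1.039 M

ICE: [A] = 3.0 − x, [B] = x.
Kc = x/(3.0 − x) = 0.53 ⇒ x = 0.53·3.0/(1 + 0.53) = 1.59/1.53 = 1.039.
[B] = x = 1.039 M.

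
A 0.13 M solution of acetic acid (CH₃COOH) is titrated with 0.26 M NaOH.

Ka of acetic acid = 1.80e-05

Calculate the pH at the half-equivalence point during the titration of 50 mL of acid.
pH = pKa = 4.74

At the half-equivalence point, [HA] = [A⁻], so by Henderson–Hasselbalch pH = pKa + log(1) = pKa.
pKa = −log(1.80e-05) = 4.74.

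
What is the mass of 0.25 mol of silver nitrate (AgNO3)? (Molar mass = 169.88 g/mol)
Mass = 0.25 mol × 169.88 g/mol = 42.47 g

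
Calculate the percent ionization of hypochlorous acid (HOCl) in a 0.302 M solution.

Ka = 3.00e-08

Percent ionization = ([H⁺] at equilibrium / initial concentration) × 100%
Percent ionization = 0.0315%

Let x = [H⁺]. Ka = x²/(C - x) ⇒ x² + (3.00e-08)x - (3.00e-08)(0.302) = 0. x = 9.5169e-05. Percent = (9.5169e-05/0.302) × 100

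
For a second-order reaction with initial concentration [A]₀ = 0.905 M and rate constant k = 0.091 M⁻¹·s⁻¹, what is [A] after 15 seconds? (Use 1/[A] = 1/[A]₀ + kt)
0.4049 M

1/[A] = 1/[A]₀ + k·t = 1/0.905 + (0.091)·(15) = 1.1050 + 1.3650 = 2.4700
[A] = 1/2.4700 = 0.4049 M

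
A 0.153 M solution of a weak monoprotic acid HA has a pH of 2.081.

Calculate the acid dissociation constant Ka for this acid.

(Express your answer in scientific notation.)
K_a = 4.76e-04

[H⁺] = 10^(−pH) = 10^(−2.081) = 8.299e-03 M. For HA ⇌ H⁺ + A⁻, Ka = x²/(C − x) = (8.299e-03)²/(0.153 − 8.299e-03) = 4.76e-04.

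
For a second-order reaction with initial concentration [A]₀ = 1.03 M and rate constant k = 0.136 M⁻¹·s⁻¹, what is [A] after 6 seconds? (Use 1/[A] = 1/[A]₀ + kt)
0.5596 M

1/[A] = 1/[A]₀ + k·t = 1/1.03 + (0.136)·(6) = 0.9709 + 0.8160 = 1.7869
[A] = 1/1.7869 = 0.5596 M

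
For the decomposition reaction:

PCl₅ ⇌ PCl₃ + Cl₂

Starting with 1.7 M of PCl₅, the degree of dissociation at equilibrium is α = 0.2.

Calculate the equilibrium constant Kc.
K_c = 0.0850

x = α·[A]₀ = 0.2 × 1.7 = 0.34 M dissociated.
At eq: [PCl₅] = 1.7 − 0.34 = 1.36 M; [PCl₃] = [Cl₂] = x = 0.34 M.
Kc = [PCl₃][Cl₂]/[PCl₅] = (0.34)²/1.36 = 0.085.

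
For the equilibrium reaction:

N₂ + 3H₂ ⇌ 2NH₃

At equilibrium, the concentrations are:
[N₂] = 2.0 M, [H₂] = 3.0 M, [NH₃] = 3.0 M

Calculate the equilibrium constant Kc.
K_c = 0.1667

Kc = ([NH₃]^2) / ([N₂] × [H₂]^3)
   = ((3.0)^2) / ((2.0)·(3.0)^3)
   = 9 / 54 = 0.1667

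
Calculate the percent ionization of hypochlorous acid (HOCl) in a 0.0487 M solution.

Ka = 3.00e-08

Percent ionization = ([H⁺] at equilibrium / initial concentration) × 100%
Percent ionization = 0.0785%

Let x = [H⁺]. Ka = x²/(C - x) ⇒ x² + (3.00e-08)x - (3.00e-08)(0.0487) = 0. x = 3.8208e-05. Percent = (3.8208e-05/0.0487) × 100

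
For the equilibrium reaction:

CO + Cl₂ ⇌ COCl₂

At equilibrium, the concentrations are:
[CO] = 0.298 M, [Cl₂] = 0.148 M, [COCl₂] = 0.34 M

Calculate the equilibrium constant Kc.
K_c = 7.7091

Kc = ([COCl₂]) / ([CO] × [Cl₂])
   = ((0.34)) / ((0.298)·(0.148))
   = 0.34 / 0.044104 = 7.7091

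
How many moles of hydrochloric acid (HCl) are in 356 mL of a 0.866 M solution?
Moles = Molarity × Volume (L)
Moles = 0.866 M × 0.356 L = 0.3083 mol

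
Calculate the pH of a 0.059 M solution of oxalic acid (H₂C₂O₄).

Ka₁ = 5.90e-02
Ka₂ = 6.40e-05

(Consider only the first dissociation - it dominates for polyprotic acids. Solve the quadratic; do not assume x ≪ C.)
pH = 1.44

x² + Ka₁·x − Ka₁·C = 0 with Ka₁ = 5.90e-02, C = 0.059.
x = (−Ka₁ + √(Ka₁² + 4·Ka₁·C))/2 = 3.6464e-02 M, so pH = 1.44.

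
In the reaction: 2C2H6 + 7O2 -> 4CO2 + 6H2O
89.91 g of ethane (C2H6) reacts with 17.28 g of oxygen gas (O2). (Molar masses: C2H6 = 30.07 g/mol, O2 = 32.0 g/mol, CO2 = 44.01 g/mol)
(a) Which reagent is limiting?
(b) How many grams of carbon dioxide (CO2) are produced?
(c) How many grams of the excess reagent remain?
(a) O2, (b) 13.58 g, (c) 85.27 g

Moles of C2H6 = 89.91 g ÷ 30.07 g/mol = 2.99002 mol
Moles of O2 = 17.28 g ÷ 32.0 g/mol = 0.54 mol
Moles ÷ coefficient: C2H6: 2.99002/2 = 1.495, O2: 0.54/7 = 0.07714
(a) O2 has the smaller value, so O2 is the limiting reagent.
(b) Moles of CO2 = 0.54 mol O2 × (4/7) = 0.308571 mol; mass = 0.308571 mol × 44.01 g/mol = 13.58 g
(c) C2H6 consumed = 0.54 × (2/7) = 0.154286 mol; remaining = 2.99002 − 0.154286 = 2.83574 mol; mass = 2.83574 mol × 30.07 g/mol = 85.27 g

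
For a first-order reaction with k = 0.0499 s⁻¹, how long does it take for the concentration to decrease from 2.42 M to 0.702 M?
24.80 s

From ln[A] = ln[A]₀ - k·t: t = ln([A]₀/[A])/k = ln(2.42/0.702)/0.0499 = ln(3.4473)/0.0499 = 1.2376/0.0499 = 24.80 s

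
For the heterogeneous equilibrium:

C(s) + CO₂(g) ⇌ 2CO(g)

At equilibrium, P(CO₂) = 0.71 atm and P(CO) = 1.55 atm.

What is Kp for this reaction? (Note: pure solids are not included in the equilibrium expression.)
K_p = 3.384

Solid C is excluded.
Kp = P(CO)²/P(CO₂) = (1.55)²/0.71 = 2.403/0.71 = 3.384.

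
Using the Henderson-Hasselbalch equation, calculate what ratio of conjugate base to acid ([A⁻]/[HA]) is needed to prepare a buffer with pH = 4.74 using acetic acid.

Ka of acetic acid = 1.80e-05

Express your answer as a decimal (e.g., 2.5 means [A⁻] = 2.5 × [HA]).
[A⁻]/[HA] = 0.989

pKa = −log(1.80e-05) = 4.7447. pH = pKa + log([A⁻]/[HA]). 4.74 = 4.7447 + log(ratio). log(ratio) = 4.74 − 4.7447 = -0.0047. ratio = 10^(-0.0047) = 0.989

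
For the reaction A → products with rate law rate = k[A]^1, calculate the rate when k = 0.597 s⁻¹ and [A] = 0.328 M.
0.1958 M/s

rate = k·[A]^1 = 0.597·(0.328)^1 = 0.597·0.328 = 0.1958 M/s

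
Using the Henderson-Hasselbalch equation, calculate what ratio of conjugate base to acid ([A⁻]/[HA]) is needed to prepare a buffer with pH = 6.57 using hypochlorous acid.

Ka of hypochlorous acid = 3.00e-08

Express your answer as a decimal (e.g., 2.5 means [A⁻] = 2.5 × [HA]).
[A⁻]/[HA] = 0.111

pKa = −log(3.00e-08) = 7.5229. pH = pKa + log([A⁻]/[HA]). 6.57 = 7.5229 + log(ratio). log(ratio) = 6.57 − 7.5229 = -0.9529. ratio = 10^(-0.9529) = 0.111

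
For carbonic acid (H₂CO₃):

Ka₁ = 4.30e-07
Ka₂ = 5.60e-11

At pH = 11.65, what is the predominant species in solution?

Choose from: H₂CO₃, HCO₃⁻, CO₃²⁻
CO₃²⁻

pKa1 = 6.37, pKa2 = 10.25. Each pKa is the crossover between adjacent species; pH = 11.65 lies in the region where CO₃²⁻ predominates.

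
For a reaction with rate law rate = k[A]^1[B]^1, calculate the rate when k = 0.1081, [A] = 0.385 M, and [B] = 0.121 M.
0.005036 M/s

rate = k·[A]^1·[B]^1 = 0.1081·(0.385)^1·(0.121)^1 = 0.1081·0.385·0.121 = 0.005036 M/s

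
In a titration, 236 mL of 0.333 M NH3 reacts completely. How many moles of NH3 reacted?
Moles = Molarity × Volume (L)
Moles = 0.333 M × 0.236 L = 0.07859 mol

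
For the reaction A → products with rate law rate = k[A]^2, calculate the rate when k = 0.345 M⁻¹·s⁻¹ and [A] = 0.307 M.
0.03252 M/s

rate = k·[A]^2 = 0.345·(0.307)^2 = 0.345·0.094249 = 0.03252 M/s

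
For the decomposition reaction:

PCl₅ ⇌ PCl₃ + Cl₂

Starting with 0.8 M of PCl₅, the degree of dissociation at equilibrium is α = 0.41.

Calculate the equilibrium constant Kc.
K_c = 0.2279

x = α·[A]₀ = 0.41 × 0.8 = 0.328 M dissociated.
At eq: [PCl₅] = 0.8 − 0.328 = 0.472 M; [PCl₃] = [Cl₂] = x = 0.328 M.
Kc = [PCl₃][Cl₂]/[PCl₅] = (0.328)²/0.472 = 0.2279.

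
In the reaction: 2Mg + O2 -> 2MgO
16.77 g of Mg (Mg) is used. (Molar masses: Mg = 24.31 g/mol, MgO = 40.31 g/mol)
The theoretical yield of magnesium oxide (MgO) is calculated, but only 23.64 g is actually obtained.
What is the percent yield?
Moles of Mg = 16.77 g ÷ 24.31 g/mol = 0.68984 mol
Mole ratio: 2 mol MgO / 2 mol Mg
Moles of MgO = 0.68984 × (2/2) = 0.68984 mol
Theoretical yield = 0.68984 mol × 40.31 g/mol = 27.807 g
Actual yield = 23.64 g
Percent yield = (23.64 / 27.807) × 100% = 85.0%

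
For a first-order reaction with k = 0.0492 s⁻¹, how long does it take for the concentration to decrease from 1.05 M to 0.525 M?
14.09 s

From ln[A] = ln[A]₀ - k·t: t = ln([A]₀/[A])/k = ln(1.05/0.525)/0.0492 = ln(2.0000)/0.0492 = 0.6931/0.0492 = 14.09 s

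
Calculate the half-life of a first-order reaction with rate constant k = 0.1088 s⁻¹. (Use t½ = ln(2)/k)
6.37 s

t½ = ln(2)/k = 0.6931/0.1088 = 6.37 s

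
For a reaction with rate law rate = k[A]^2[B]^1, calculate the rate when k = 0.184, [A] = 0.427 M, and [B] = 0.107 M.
0.00359 M/s

rate = k·[A]^2·[B]^1 = 0.184·(0.427)^2·(0.107)^1 = 0.184·0.182329·0.107 = 0.00359 M/s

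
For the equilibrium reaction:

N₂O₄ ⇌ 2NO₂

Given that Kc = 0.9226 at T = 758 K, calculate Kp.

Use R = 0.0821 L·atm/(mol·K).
K_p = 57.4151

Δn = (moles gaseous products) − (moles gaseous reactants) = 1
T = 758 K; RT = 0.0821 × 758 = 62.2318
Kp = Kc·(RT)^Δn = 0.9226 × (62.2318)^1 = 0.9226 × 62.2318 = 57.4151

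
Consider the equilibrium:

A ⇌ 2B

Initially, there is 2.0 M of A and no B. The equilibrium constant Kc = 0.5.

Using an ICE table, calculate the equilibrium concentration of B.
[B] = 0.883 M

ICE: [A] = 2.0 − x, [B] = 2x.
Kc = (2x)²/(2.0 − x) = 0.5 ⇒ 4x² + 0.5x − 1 = 0.
x = (−0.5 + √(0.5² + 4·4·1))/(2·4) = (−0.5 + √16.25)/8 = 0.44139.
[B] = 2x = 0.883 M.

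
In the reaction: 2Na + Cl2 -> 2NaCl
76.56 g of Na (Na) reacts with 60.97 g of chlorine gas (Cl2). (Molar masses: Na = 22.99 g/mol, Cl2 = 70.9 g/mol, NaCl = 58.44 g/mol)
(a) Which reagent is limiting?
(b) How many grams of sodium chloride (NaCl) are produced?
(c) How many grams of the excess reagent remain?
(a) Cl2, (b) 100.5 g, (c) 37.02 g

Moles of Na = 76.56 g ÷ 22.99 g/mol = 3.33014 mol
Moles of Cl2 = 60.97 g ÷ 70.9 g/mol = 0.859944 mol
Moles ÷ coefficient: Na: 3.33014/2 = 1.665, Cl2: 0.859944/1 = 0.8599
(a) Cl2 has the smaller value, so Cl2 is the limiting reagent.
(b) Moles of NaCl = 0.859944 mol Cl2 × (2/1) = 1.71989 mol; mass = 1.71989 mol × 58.44 g/mol = 100.5 g
(c) Na consumed = 0.859944 × (2/1) = 1.71989 mol; remaining = 3.33014 − 1.71989 = 1.61026 mol; mass = 1.61026 mol × 22.99 g/mol = 37.02 g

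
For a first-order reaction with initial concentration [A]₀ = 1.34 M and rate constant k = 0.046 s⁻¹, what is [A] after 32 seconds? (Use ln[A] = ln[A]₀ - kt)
0.3075 M

ln[A] = ln[A]₀ - k·t = ln(1.34) - (0.046)·(32) = 0.2927 - 1.4720 = -1.1793
[A] = e^(-1.1793) = 0.3075 M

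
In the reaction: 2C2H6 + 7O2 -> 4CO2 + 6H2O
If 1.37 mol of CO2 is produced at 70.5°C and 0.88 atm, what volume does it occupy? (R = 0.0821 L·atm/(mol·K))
T = 70.5°C + 273.15 = 343.65 K
V = nRT/P = (1.37 × 0.0821 × 343.65) / 0.88
V = 43.92 L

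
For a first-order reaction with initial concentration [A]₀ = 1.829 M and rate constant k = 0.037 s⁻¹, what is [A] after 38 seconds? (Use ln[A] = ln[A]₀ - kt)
0.4483 M

ln[A] = ln[A]₀ - k·t = ln(1.829) - (0.037)·(38) = 0.6038 - 1.4060 = -0.8022
[A] = e^(-0.8022) = 0.4483 M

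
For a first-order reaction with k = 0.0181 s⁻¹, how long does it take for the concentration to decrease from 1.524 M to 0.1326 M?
134.90 s

From ln[A] = ln[A]₀ - k·t: t = ln([A]₀/[A])/k = ln(1.524/0.1326)/0.0181 = ln(11.4932)/0.0181 = 2.4418/0.0181 = 134.90 s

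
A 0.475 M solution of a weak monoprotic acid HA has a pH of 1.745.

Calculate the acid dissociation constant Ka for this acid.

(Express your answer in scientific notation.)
K_a = 7.08e-04

[H⁺] = 10^(−pH) = 10^(−1.745) = 1.799e-02 M. For HA ⇌ H⁺ + A⁻, Ka = x²/(C − x) = (1.799e-02)²/(0.475 − 1.799e-02) = 7.08e-04.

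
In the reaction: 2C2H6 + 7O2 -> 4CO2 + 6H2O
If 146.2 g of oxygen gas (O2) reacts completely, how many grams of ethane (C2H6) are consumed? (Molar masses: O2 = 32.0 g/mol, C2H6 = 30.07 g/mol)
Moles of O2 = 146.2 g ÷ 32.0 g/mol = 4.56875 mol
Mole ratio: 2 mol C2H6 / 7 mol O2
Moles of C2H6 = 4.56875 × (2/7) = 1.30536 mol
Mass of C2H6 = 1.30536 mol × 30.07 g/mol = 39.25 g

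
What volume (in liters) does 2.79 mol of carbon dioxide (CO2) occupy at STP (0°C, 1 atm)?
At STP, 1 mol of gas occupies 22.4 L
Volume = 2.79 mol × 22.4 L/mol = 62.50 L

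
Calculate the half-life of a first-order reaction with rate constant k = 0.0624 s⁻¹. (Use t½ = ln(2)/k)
11.11 s

t½ = ln(2)/k = 0.6931/0.0624 = 11.11 s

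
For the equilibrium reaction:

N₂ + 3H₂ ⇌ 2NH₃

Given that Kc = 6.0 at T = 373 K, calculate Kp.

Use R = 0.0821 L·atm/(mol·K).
K_p = 0.0064

Δn = (moles gaseous products) − (moles gaseous reactants) = -2
T = 373 K; RT = 0.0821 × 373 = 30.6233
Kp = Kc·(RT)^Δn = 6.0 × (30.6233)^-2 = 6.0 × 0.00106634 = 0.0064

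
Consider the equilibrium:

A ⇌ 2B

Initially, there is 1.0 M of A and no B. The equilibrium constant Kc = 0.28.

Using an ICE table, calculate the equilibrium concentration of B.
[B] = 0.464 M

ICE: [A] = 1.0 − x, [B] = 2x.
Kc = (2x)²/(1.0 − x) = 0.28 ⇒ 4x² + 0.28x − 0.28 = 0.
x = (−0.28 + √(0.28² + 4·4·0.28))/(2·4) = (−0.28 + √4.5584)/8 = 0.23188.
[B] = 2x = 0.464 M.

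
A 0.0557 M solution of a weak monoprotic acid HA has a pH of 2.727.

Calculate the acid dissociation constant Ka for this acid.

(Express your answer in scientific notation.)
K_a = 6.53e-05

[H⁺] = 10^(−pH) = 10^(−2.727) = 1.875e-03 M. For HA ⇌ H⁺ + A⁻, Ka = x²/(C − x) = (1.875e-03)²/(0.0557 − 1.875e-03) = 6.53e-05.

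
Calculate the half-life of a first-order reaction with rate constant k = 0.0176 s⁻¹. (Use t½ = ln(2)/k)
39.38 s

t½ = ln(2)/k = 0.6931/0.0176 = 39.38 s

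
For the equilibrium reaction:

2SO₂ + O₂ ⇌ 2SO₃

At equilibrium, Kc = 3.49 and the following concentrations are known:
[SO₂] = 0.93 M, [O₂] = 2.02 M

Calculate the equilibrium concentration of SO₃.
[SO₃] = 2.4693 M

Kc = ([SO₃]^2) / ([SO₂]^2 × [O₂]) = 3.49
[SO₃]^2 = Kc · (reactant terms)/(other product terms) = 3.49 · 1.7471 / 1 = 6.0974
[SO₃] = (6.0974)^(1/2) = 2.4693 M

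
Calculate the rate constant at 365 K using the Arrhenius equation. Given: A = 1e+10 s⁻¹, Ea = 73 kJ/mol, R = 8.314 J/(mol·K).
3.57e-01 s⁻¹

k = A·exp(-Ea/(R·T)) = 1e+10·exp(-73000/(8.314·365)) = 1e+10·exp(-24.0558) = 1e+10·3.5702e-11 = 3.57e-01 s⁻¹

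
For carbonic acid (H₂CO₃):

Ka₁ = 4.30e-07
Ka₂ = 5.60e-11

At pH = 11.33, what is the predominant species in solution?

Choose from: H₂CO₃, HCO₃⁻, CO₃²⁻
CO₃²⁻

pKa1 = 6.37, pKa2 = 10.25. Each pKa is the crossover between adjacent species; pH = 11.33 lies in the region where CO₃²⁻ predominates.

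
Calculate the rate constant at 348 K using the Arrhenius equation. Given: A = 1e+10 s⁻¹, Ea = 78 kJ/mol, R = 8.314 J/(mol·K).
1.96e-02 s⁻¹

k = A·exp(-Ea/(R·T)) = 1e+10·exp(-78000/(8.314·348)) = 1e+10·exp(-26.9591) = 1e+10·1.9580e-12 = 1.96e-02 s⁻¹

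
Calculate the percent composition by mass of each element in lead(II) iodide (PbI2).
Pb: 44.95%, I: 55.05%

Molar mass of PbI2 = 461.0 g/mol
% Pb = (1 × 207.2) / 461.0 × 100% = 207.2 / 461.0 × 100% = 44.95%
% I = (2 × 126.9) / 461.0 × 100% = 253.8 / 461.0 × 100% = 55.05%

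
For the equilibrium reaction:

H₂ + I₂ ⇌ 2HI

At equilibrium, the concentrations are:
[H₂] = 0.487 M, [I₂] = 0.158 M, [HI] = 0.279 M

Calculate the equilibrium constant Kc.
K_c = 1.0116

Kc = ([HI]^2) / ([H₂] × [I₂])
   = ((0.279)^2) / ((0.487)·(0.158))
   = 0.077841 / 0.076946 = 1.0116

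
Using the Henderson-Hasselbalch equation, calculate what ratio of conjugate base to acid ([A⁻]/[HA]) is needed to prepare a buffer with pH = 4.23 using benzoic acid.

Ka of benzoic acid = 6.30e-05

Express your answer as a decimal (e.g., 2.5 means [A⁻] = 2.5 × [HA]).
[A⁻]/[HA] = 1.070

pKa = −log(6.30e-05) = 4.2007. pH = pKa + log([A⁻]/[HA]). 4.23 = 4.2007 + log(ratio). log(ratio) = 4.23 − 4.2007 = 0.0293. ratio = 10^(0.0293) = 1.070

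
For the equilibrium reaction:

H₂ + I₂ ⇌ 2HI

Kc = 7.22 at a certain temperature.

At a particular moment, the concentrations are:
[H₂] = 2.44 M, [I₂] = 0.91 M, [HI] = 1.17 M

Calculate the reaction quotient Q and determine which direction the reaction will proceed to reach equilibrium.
Q = 0.617, Q < K, reaction proceeds forward (toward products)

Q = ([HI]^2) / ([H₂] × [I₂])
  = ((1.17)^2) / ((2.44)·(0.91)) = 1.3689/2.2204 = 0.6165
Since Q = 0.6165 < Kc = 7.22, the reaction proceeds forward (toward products) to reach equilibrium.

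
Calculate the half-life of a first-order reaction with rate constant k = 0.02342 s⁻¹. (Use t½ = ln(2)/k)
29.60 s

t½ = ln(2)/k = 0.6931/0.02342 = 29.60 s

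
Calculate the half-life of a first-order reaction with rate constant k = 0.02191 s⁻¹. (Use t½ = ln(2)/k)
31.64 s

t½ = ln(2)/k = 0.6931/0.02191 = 31.64 s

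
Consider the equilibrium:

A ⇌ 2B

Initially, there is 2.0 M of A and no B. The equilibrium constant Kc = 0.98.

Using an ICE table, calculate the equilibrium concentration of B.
[B] = 1.176 M

ICE: [A] = 2.0 − x, [B] = 2x.
Kc = (2x)²/(2.0 − x) = 0.98 ⇒ 4x² + 0.98x − 1.96 = 0.
x = (−0.98 + √(0.98² + 4·4·1.96))/(2·4) = (−0.98 + √32.32)/8 = 0.58814.
[B] = 2x = 1.176 M.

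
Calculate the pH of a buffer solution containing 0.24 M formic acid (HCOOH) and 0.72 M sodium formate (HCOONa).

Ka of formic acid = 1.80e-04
pH = 4.22

pKa = -log(1.80e-04) = 3.74. pH = pKa + log([A⁻]/[HA]) = 3.74 + log(0.72/0.24)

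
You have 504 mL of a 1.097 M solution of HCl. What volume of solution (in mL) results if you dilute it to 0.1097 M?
Using M₁V₁ = M₂V₂:
1.097 × 504 = 0.1097 × V₂
V₂ = (1.097 × 504) / 0.1097 = 5040 mL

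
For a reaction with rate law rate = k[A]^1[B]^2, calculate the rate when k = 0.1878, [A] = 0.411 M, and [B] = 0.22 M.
0.003736 M/s

rate = k·[A]^1·[B]^2 = 0.1878·(0.411)^1·(0.22)^2 = 0.1878·0.411·0.0484 = 0.003736 M/s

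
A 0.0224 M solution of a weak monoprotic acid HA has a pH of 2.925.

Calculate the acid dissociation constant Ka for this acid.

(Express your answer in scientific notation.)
K_a = 6.66e-05

[H⁺] = 10^(−pH) = 10^(−2.925) = 1.189e-03 M. For HA ⇌ H⁺ + A⁻, Ka = x²/(C − x) = (1.189e-03)²/(0.0224 − 1.189e-03) = 6.66e-05.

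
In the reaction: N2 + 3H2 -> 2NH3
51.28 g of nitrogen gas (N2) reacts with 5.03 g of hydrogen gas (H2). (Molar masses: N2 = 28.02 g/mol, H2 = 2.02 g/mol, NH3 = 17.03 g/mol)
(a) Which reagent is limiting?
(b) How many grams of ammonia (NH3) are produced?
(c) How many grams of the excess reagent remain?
(a) H2, (b) 28.27 g, (c) 28.02 g

Moles of N2 = 51.28 g ÷ 28.02 g/mol = 1.83012 mol
Moles of H2 = 5.03 g ÷ 2.02 g/mol = 2.4901 mol
Moles ÷ coefficient: N2: 1.83012/1 = 1.83, H2: 2.4901/3 = 0.83
(a) H2 has the smaller value, so H2 is the limiting reagent.
(b) Moles of NH3 = 2.4901 mol H2 × (2/3) = 1.66007 mol; mass = 1.66007 mol × 17.03 g/mol = 28.27 g
(c) N2 consumed = 2.4901 × (1/3) = 0.830033 mol; remaining = 1.83012 − 0.830033 = 1.00009 mol; mass = 1.00009 mol × 28.02 g/mol = 28.02 g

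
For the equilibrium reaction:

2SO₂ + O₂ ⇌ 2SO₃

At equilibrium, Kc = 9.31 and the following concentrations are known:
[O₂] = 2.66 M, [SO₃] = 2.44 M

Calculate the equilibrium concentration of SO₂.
[SO₂] = 0.4903 M

Kc = ([SO₃]^2) / ([SO₂]^2 × [O₂]) = 9.31
[SO₂]^2 = (product terms)/(Kc · other reactant terms) = 5.9536 / (9.31 · 2.66) = 0.24041
[SO₂] = (0.24041)^(1/2) = 0.4903 M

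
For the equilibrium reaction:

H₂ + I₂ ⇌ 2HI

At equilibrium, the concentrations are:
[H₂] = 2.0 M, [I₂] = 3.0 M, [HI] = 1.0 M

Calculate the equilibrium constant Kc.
K_c = 0.1667

Kc = ([HI]^2) / ([H₂] × [I₂])
   = ((1.0)^2) / ((2.0)·(3.0))
   = 1 / 6 = 0.1667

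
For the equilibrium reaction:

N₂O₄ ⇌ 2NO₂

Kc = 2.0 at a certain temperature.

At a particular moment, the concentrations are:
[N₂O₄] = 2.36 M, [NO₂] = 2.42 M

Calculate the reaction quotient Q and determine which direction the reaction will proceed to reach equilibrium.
Q = 2.482, Q > K, reaction proceeds reverse (toward reactants)

Q = ([NO₂]^2) / ([N₂O₄])
  = ((2.42)^2) / ((2.36)) = 5.8564/2.36 = 2.482
Since Q = 2.482 > Kc = 2.0, the reaction proceeds reverse (toward reactants) to reach equilibrium.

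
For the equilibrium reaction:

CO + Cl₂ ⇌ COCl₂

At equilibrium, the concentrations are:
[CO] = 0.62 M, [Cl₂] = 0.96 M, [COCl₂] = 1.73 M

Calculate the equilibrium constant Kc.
K_c = 2.9066

Kc = ([COCl₂]) / ([CO] × [Cl₂])
   = ((1.73)) / ((0.62)·(0.96))
   = 1.73 / 0.5952 = 2.9066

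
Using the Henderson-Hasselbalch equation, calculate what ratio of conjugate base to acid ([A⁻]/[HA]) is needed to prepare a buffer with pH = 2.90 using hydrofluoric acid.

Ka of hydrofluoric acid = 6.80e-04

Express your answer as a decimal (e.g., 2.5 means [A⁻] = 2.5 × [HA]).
[A⁻]/[HA] = 0.540

pKa = −log(6.80e-04) = 3.1675. pH = pKa + log([A⁻]/[HA]). 2.90 = 3.1675 + log(ratio). log(ratio) = 2.90 − 3.1675 = -0.2675. ratio = 10^(-0.2675) = 0.540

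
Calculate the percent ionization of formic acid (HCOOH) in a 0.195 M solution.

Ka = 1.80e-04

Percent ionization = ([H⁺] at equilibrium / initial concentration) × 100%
Percent ionization = 2.99%

Let x = [H⁺]. Ka = x²/(C - x) ⇒ x² + (1.80e-04)x - (1.80e-04)(0.195) = 0. x = 5.8352e-03. Percent = (5.8352e-03/0.195) × 100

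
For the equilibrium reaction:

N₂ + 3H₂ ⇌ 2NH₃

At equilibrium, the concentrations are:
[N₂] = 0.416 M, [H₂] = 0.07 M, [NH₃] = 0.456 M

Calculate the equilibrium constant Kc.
K_c = 1.46e+03

Kc = ([NH₃]^2) / ([N₂] × [H₂]^3)
   = ((0.456)^2) / ((0.416)·(0.07)^3)
   = 0.20794 / 0.00014269 = 1.46e+03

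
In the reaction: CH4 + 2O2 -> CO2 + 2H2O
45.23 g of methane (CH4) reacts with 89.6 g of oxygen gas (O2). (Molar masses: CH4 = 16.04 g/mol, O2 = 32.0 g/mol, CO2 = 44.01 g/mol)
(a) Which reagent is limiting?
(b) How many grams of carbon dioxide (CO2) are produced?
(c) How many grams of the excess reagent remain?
(a) O2, (b) 61.61 g, (c) 22.77 g

Moles of CH4 = 45.23 g ÷ 16.04 g/mol = 2.81983 mol
Moles of O2 = 89.6 g ÷ 32.0 g/mol = 2.8 mol
Moles ÷ coefficient: CH4: 2.81983/1 = 2.82, O2: 2.8/2 = 1.4
(a) O2 has the smaller value, so O2 is the limiting reagent.
(b) Moles of CO2 = 2.8 mol O2 × (1/2) = 1.4 mol; mass = 1.4 mol × 44.01 g/mol = 61.61 g
(c) CH4 consumed = 2.8 × (1/2) = 1.4 mol; remaining = 2.81983 − 1.4 = 1.41983 mol; mass = 1.41983 mol × 16.04 g/mol = 22.77 g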